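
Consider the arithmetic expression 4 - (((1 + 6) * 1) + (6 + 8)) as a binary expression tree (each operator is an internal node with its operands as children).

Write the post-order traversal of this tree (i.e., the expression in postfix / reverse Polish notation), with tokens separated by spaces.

4 1 6 + 1 * 6 8 + + -

Post-order on an expression tree gives postfix notation: for each operator, emit left operand, right operand, then the operator.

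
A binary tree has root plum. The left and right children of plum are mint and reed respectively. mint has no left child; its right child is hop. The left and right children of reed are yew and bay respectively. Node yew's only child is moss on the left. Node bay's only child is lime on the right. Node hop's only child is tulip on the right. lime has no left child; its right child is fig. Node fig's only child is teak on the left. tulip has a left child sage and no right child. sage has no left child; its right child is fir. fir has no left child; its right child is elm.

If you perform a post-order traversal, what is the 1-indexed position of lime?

11

Post-order visits the left subtree, then the right subtree, then the node.
At plum: go left to mint.
  At mint: no left child.
  At mint: go right to hop.
    At hop: no left child.
    At hop: go right to tulip.
      At tulip: go left to sage.
        At sage: no left child.
        At sage: go right to fir.
          At fir: no left child.
          At fir: go right to elm.
            elm is a leaf — visit elm.
          Visit fir.
        Visit sage.
      At tulip: no right child.
      Visit tulip.
    Visit hop.
  Visit mint.
At plum: go right to reed.
  At reed: go left to yew.
    At yew: go left to moss.
      moss is a leaf — visit moss.
    At yew: no right child.
    Visit yew.
  At reed: go right to bay.
    At bay: no left child.
    At bay: go right to lime.
      At lime: no left child.
      At lime: go right to fig.
        At fig: go left to teak.
          teak is a leaf — visit teak.
        At fig: no right child.
        Visit fig.
      Visit lime.
    Visit bay.
  Visit reed.
Visit plum.
Full post-order sequence: elm, fir, sage, tulip, hop, mint, moss, yew, teak, fig, lime, bay, reed, plum.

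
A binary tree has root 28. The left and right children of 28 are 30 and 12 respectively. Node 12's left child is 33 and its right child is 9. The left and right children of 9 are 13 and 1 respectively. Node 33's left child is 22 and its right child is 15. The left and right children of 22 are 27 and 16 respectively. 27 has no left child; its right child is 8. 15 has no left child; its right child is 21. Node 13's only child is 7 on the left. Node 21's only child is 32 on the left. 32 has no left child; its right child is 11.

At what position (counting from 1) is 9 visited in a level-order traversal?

5

Level-order visits nodes level by level from the root, left to right within each level.
Level 0: 28
Level 1: 30, 12
Level 2: 33, 9
Level 3: 22, 15, 13, 1
Level 4: 27, 16, 21, 7
Level 5: 8, 32
Level 6: 11
Full level-order sequence: 28, 30, 12, 33, 9, 22, 15, 13, 1, 27, 16, 21, 7, 8, 32, 11.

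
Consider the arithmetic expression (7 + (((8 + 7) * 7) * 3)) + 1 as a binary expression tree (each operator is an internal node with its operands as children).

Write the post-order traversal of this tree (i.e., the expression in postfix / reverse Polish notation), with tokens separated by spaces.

7 8 7 + 7 * 3 * + 1 +

Post-order on an expression tree gives postfix notation: for each operator, emit left operand, right operand, then the operator.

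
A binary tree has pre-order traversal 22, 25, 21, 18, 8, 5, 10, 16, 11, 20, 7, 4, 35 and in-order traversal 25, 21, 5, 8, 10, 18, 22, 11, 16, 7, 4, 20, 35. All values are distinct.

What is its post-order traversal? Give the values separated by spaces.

The first element of pre-order is the root; it splits in-order into left and right subtrees.
Root 22: left subtree has 6 nodes {25, 21, 5, 8, 10, 18}, right has 6 {11, 16, 7, 4, 20, 35}.
  Root 25: left subtree has 0 nodes { }, right has 5 {21, 5, 8, 10, 18}.
    Root 21: left subtree has 0 nodes { }, right has 4 {5, 8, 10, 18}.
      Root 18: left subtree has 3 nodes {5, 8, 10}, right has 0 { }.
        Root 8: left subtree has 1 node {5}, right has 1 {10}.
  Root 16: left subtree has 1 node {11}, right has 4 {7, 4, 20, 35}.
    Root 20: left subtree has 2 nodes {7, 4}, right has 1 {35}.
      Root 7: left subtree has 0 nodes { }, right has 1 {4}.

5 10 8 18 21 25 11 4 7 35 20 16 22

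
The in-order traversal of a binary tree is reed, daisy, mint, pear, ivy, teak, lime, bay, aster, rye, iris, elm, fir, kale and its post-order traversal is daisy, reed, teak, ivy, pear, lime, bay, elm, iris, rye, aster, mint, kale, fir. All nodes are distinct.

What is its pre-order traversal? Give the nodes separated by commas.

The last element of post-order is the root; it splits in-order into left and right subtrees.
Root fir: left subtree has 12 nodes {reed, daisy, mint, pear, ivy, teak, lime, bay, aster, rye, iris, elm}, right has 1 {kale}.
  Root mint: left subtree has 2 nodes {reed, daisy}, right has 9 {pear, ivy, teak, lime, bay, aster, rye, iris, elm}.
    Root reed: left subtree has 0 nodes { }, right has 1 {daisy}.
    Root aster: left subtree has 5 nodes {pear, ivy, teak, lime, bay}, right has 3 {rye, iris, elm}.
      Root bay: left subtree has 4 nodes {pear, ivy, teak, lime}, right has 0 { }.
        Root lime: left subtree has 3 nodes {pear, ivy, teak}, right has 0 { }.
          Root pear: left subtree has 0 nodes { }, right has 2 {ivy, teak}.
            Root ivy: left subtree has 0 nodes { }, right has 1 {teak}.
      Root rye: left subtree has 0 nodes { }, right has 2 {iris, elm}.
        Root iris: left subtree has 0 nodes { }, right has 1 {elm}.

fir, mint, reed, daisy, aster, bay, lime, pear, ivy, teak, rye, iris, elm, kale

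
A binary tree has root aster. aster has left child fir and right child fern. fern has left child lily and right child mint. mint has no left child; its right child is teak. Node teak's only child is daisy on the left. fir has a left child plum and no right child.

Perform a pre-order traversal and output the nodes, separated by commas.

aster, fir, plum, fern, lily, mint, teak, daisy

Pre-order visits the node, then its left subtree, then its right subtree.
Visit aster.
At aster: go left to fir.
  Visit fir.
  At fir: go left to plum.
    plum is a leaf — visit plum.
  At fir: no right child.
At aster: go right to fern.
  Visit fern.
  At fern: go left to lily.
    lily is a leaf — visit lily.
  At fern: go right to mint.
    Visit mint.
    At mint: no left child.
    At mint: go right to teak.
      Visit teak.
      At teak: go left to daisy.
        daisy is a leaf — visit daisy.
      At teak: no right child.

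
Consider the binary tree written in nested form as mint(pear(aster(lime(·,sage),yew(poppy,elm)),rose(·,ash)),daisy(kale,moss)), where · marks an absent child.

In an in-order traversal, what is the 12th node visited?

In-order visits the left subtree, then the node, then the right subtree.
At mint: go left to pear.
  At pear: go left to aster.
    At aster: go left to lime.
      At lime: no left child.
      Visit lime.
      At lime: go right to sage.
        sage is a leaf — visit sage.
    Visit aster.
    At aster: go right to yew.
      At yew: go left to poppy.
        poppy is a leaf — visit poppy.
      Visit yew.
      At yew: go right to elm.
        elm is a leaf — visit elm.
  Visit pear.
  At pear: go right to rose.
    At rose: no left child.
    Visit rose.
    At rose: go right to ash.
      ash is a leaf — visit ash.
Visit mint.
At mint: go right to daisy.
  At daisy: go left to kale.
    kale is a leaf — visit kale.
  Visit daisy.
  At daisy: go right to moss.
    moss is a leaf — visit moss.
Full in-order sequence: lime, sage, aster, poppy, yew, elm, pear, rose, ash, mint, kale, daisy, moss.

daisy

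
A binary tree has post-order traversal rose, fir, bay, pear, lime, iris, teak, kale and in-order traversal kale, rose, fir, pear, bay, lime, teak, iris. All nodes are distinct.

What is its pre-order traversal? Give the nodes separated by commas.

kale, teak, lime, pear, fir, rose, bay, iris

The last element of post-order is the root; it splits in-order into left and right subtrees.
Root kale: left subtree has 0 nodes { }, right has 7 {rose, fir, pear, bay, lime, teak, iris}.
  Root teak: left subtree has 5 nodes {rose, fir, pear, bay, lime}, right has 1 {iris}.
    Root lime: left subtree has 4 nodes {rose, fir, pear, bay}, right has 0 { }.
      Root pear: left subtree has 2 nodes {rose, fir}, right has 1 {bay}.
        Root fir: left subtree has 1 node {rose}, right has 0 { }.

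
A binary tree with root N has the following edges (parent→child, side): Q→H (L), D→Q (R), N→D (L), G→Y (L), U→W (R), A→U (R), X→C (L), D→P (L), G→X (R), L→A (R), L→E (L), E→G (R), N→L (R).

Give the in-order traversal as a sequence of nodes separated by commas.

P, D, H, Q, N, E, Y, G, C, X, L, A, U, W

In-order visits the left subtree, then the node, then the right subtree.
At N: go left to D.
  At D: go left to P.
    P is a leaf — visit P.
  Visit D.
  At D: go right to Q.
    At Q: go left to H.
      H is a leaf — visit H.
    Visit Q.
    At Q: no right child.
Visit N.
At N: go right to L.
  At L: go left to E.
    At E: no left child.
    Visit E.
    At E: go right to G.
      At G: go left to Y.
        Y is a leaf — visit Y.
      Visit G.
      At G: go right to X.
        At X: go left to C.
          C is a leaf — visit C.
        Visit X.
        At X: no right child.
  Visit L.
  At L: go right to A.
    At A: no left child.
    Visit A.
    At A: go right to U.
      At U: no left child.
      Visit U.
      At U: go right to W.
        W is a leaf — visit W.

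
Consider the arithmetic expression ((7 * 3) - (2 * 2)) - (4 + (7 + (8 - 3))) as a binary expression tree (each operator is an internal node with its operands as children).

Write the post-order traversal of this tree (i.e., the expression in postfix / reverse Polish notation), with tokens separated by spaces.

7 3 * 2 2 * - 4 7 8 3 - + + -

Post-order on an expression tree gives postfix notation: for each operator, emit left operand, right operand, then the operator.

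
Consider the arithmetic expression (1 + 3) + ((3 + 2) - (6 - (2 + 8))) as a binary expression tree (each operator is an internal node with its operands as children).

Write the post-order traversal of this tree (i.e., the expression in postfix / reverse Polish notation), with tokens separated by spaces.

1 3 + 3 2 + 6 2 8 + - - +

Post-order on an expression tree gives postfix notation: for each operator, emit left operand, right operand, then the operator.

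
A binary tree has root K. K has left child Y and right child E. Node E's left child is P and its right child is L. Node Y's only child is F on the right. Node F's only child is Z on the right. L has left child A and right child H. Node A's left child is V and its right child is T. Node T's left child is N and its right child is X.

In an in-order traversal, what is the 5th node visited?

P

In-order visits the left subtree, then the node, then the right subtree.
At K: go left to Y.
  At Y: no left child.
  Visit Y.
  At Y: go right to F.
    At F: no left child.
    Visit F.
    At F: go right to Z.
      Z is a leaf — visit Z.
Visit K.
At K: go right to E.
  At E: go left to P.
    P is a leaf — visit P.
  Visit E.
  At E: go right to L.
    At L: go left to A.
      At A: go left to V.
        V is a leaf — visit V.
      Visit A.
      At A: go right to T.
        At T: go left to N.
          N is a leaf — visit N.
        Visit T.
        At T: go right to X.
          X is a leaf — visit X.
    Visit L.
    At L: go right to H.
      H is a leaf — visit H.
Full in-order sequence: Y, F, Z, K, P, E, V, A, N, T, X, L, H.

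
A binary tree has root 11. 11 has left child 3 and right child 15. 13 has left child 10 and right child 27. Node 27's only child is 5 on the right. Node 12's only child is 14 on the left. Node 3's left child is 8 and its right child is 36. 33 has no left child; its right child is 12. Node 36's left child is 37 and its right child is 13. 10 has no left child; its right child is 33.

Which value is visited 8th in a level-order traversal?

Level-order visits nodes level by level from the root, left to right within each level.
Level 0: 11
Level 1: 3, 15
Level 2: 8, 36
Level 3: 37, 13
Level 4: 10, 27
Level 5: 33, 5
Level 6: 12
Level 7: 14
Full level-order sequence: 11, 3, 15, 8, 36, 37, 13, 10, 27, 33, 5, 12, 14.

10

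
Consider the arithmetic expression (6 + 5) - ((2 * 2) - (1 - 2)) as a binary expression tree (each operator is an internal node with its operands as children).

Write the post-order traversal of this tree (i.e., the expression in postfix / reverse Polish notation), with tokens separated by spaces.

6 5 + 2 2 * 1 2 - - -

Post-order on an expression tree gives postfix notation: for each operator, emit left operand, right operand, then the operator.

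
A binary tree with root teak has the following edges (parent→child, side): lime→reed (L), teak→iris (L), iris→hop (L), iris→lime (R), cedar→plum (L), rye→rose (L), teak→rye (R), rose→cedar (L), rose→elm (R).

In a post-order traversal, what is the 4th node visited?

Post-order visits the left subtree, then the right subtree, then the node.
At teak: go left to iris.
  At iris: go left to hop.
    hop is a leaf — visit hop.
  At iris: go right to lime.
    At lime: go left to reed.
      reed is a leaf — visit reed.
    At lime: no right child.
    Visit lime.
  Visit iris.
At teak: go right to rye.
  At rye: go left to rose.
    At rose: go left to cedar.
      At cedar: go left to plum.
        plum is a leaf — visit plum.
      At cedar: no right child.
      Visit cedar.
    At rose: go right to elm.
      elm is a leaf — visit elm.
    Visit rose.
  At rye: no right child.
  Visit rye.
Visit teak.
Full post-order sequence: hop, reed, lime, iris, plum, cedar, elm, rose, rye, teak.

iris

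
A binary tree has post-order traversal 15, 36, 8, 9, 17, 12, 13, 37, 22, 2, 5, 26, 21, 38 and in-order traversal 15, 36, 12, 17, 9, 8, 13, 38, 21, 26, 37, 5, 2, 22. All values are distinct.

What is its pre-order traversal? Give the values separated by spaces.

The last element of post-order is the root; it splits in-order into left and right subtrees.
Root 38: left subtree has 7 nodes {15, 36, 12, 17, 9, 8, 13}, right has 6 {21, 26, 37, 5, 2, 22}.
  Root 13: left subtree has 6 nodes {15, 36, 12, 17, 9, 8}, right has 0 { }.
    Root 12: left subtree has 2 nodes {15, 36}, right has 3 {17, 9, 8}.
      Root 36: left subtree has 1 node {15}, right has 0 { }.
      Root 17: left subtree has 0 nodes { }, right has 2 {9, 8}.
        Root 9: left subtree has 0 nodes { }, right has 1 {8}.
  Root 21: left subtree has 0 nodes { }, right has 5 {26, 37, 5, 2, 22}.
    Root 26: left subtree has 0 nodes { }, right has 4 {37, 5, 2, 22}.
      Root 5: left subtree has 1 node {37}, right has 2 {2, 22}.
        Root 2: left subtree has 0 nodes { }, right has 1 {22}.

38 13 12 36 15 17 9 8 21 26 5 37 2 22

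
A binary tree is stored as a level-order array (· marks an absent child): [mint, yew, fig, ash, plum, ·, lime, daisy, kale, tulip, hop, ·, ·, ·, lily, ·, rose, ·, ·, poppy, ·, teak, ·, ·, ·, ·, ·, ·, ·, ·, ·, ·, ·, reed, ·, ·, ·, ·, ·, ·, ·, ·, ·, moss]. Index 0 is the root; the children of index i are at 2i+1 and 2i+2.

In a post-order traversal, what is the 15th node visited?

Post-order visits the left subtree, then the right subtree, then the node.
At mint: go left to yew.
  At yew: go left to ash.
    At ash: go left to daisy.
      At daisy: no left child.
      At daisy: go right to rose.
        At rose: go left to reed.
          reed is a leaf — visit reed.
        At rose: no right child.
        Visit rose.
      Visit daisy.
    At ash: go right to kale.
      kale is a leaf — visit kale.
    Visit ash.
  At yew: go right to plum.
    At plum: go left to tulip.
      At tulip: go left to poppy.
        poppy is a leaf — visit poppy.
      At tulip: no right child.
      Visit tulip.
    At plum: go right to hop.
      At hop: go left to teak.
        At teak: go left to moss.
          moss is a leaf — visit moss.
        At teak: no right child.
        Visit teak.
      At hop: no right child.
      Visit hop.
    Visit plum.
  Visit yew.
At mint: go right to fig.
  At fig: no left child.
  At fig: go right to lime.
    At lime: no left child.
    At lime: go right to lily.
      lily is a leaf — visit lily.
    Visit lime.
  Visit fig.
Visit mint.
Full post-order sequence: reed, rose, daisy, kale, ash, poppy, tulip, moss, teak, hop, plum, yew, lily, lime, fig, mint.

fig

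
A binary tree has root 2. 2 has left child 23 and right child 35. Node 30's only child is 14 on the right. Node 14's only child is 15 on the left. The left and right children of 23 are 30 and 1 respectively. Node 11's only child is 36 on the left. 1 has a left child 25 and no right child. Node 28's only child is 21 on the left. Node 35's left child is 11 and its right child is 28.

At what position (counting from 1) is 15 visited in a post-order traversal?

Post-order visits the left subtree, then the right subtree, then the node.
At 2: go left to 23.
  At 23: go left to 30.
    At 30: no left child.
    At 30: go right to 14.
      At 14: go left to 15.
        15 is a leaf — visit 15.
      At 14: no right child.
      Visit 14.
    Visit 30.
  At 23: go right to 1.
    At 1: go left to 25.
      25 is a leaf — visit 25.
    At 1: no right child.
    Visit 1.
  Visit 23.
At 2: go right to 35.
  At 35: go left to 11.
    At 11: go left to 36.
      36 is a leaf — visit 36.
    At 11: no right child.
    Visit 11.
  At 35: go right to 28.
    At 28: go left to 21.
      21 is a leaf — visit 21.
    At 28: no right child.
    Visit 28.
  Visit 35.
Visit 2.
Full post-order sequence: 15, 14, 30, 25, 1, 23, 36, 11, 21, 28, 35, 2.

1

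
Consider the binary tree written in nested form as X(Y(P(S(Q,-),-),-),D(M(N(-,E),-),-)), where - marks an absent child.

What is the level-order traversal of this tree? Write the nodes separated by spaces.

Level-order visits nodes level by level from the root, left to right within each level.
Level 0: X
Level 1: Y, D
Level 2: P, M
Level 3: S, N
Level 4: Q, E

X Y D P M S N Q E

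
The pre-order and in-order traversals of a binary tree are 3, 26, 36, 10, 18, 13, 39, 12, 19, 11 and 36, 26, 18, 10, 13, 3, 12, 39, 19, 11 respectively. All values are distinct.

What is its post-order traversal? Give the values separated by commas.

The first element of pre-order is the root; it splits in-order into left and right subtrees.
Root 3: left subtree has 5 nodes {36, 26, 18, 10, 13}, right has 4 {12, 39, 19, 11}.
  Root 26: left subtree has 1 node {36}, right has 3 {18, 10, 13}.
    Root 10: left subtree has 1 node {18}, right has 1 {13}.
  Root 39: left subtree has 1 node {12}, right has 2 {19, 11}.
    Root 19: left subtree has 0 nodes { }, right has 1 {11}.

36, 18, 13, 10, 26, 12, 11, 19, 39, 3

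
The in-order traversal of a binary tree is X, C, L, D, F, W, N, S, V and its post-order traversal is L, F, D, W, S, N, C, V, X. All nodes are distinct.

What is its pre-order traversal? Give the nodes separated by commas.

X, V, C, N, W, D, L, F, S

The last element of post-order is the root; it splits in-order into left and right subtrees.
Root X: left subtree has 0 nodes { }, right has 8 {C, L, D, F, W, N, S, V}.
  Root V: left subtree has 7 nodes {C, L, D, F, W, N, S}, right has 0 { }.
    Root C: left subtree has 0 nodes { }, right has 6 {L, D, F, W, N, S}.
      Root N: left subtree has 4 nodes {L, D, F, W}, right has 1 {S}.
        Root W: left subtree has 3 nodes {L, D, F}, right has 0 { }.
          Root D: left subtree has 1 node {L}, right has 1 {F}.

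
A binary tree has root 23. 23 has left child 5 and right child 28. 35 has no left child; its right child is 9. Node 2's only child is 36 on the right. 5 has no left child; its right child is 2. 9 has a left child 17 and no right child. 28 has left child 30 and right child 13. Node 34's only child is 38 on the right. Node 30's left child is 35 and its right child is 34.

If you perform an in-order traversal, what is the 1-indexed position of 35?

5

In-order visits the left subtree, then the node, then the right subtree.
At 23: go left to 5.
  At 5: no left child.
  Visit 5.
  At 5: go right to 2.
    At 2: no left child.
    Visit 2.
    At 2: go right to 36.
      36 is a leaf — visit 36.
Visit 23.
At 23: go right to 28.
  At 28: go left to 30.
    At 30: go left to 35.
      At 35: no left child.
      Visit 35.
      At 35: go right to 9.
        At 9: go left to 17.
          17 is a leaf — visit 17.
        Visit 9.
        At 9: no right child.
    Visit 30.
    At 30: go right to 34.
      At 34: no left child.
      Visit 34.
      At 34: go right to 38.
        38 is a leaf — visit 38.
  Visit 28.
  At 28: go right to 13.
    13 is a leaf — visit 13.
Full in-order sequence: 5, 2, 36, 23, 35, 17, 9, 30, 34, 38, 28, 13.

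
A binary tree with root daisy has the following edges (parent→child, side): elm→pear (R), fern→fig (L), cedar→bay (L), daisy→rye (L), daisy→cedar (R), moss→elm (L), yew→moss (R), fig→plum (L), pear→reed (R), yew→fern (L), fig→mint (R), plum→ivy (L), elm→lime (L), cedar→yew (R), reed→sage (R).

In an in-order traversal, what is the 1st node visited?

In-order visits the left subtree, then the node, then the right subtree.
At daisy: go left to rye.
  rye is a leaf — visit rye.
Visit daisy.
At daisy: go right to cedar.
  At cedar: go left to bay.
    bay is a leaf — visit bay.
  Visit cedar.
  At cedar: go right to yew.
    At yew: go left to fern.
      At fern: go left to fig.
        At fig: go left to plum.
          At plum: go left to ivy.
            ivy is a leaf — visit ivy.
          Visit plum.
          At plum: no right child.
        Visit fig.
        At fig: go right to mint.
          mint is a leaf — visit mint.
      Visit fern.
      At fern: no right child.
    Visit yew.
    At yew: go right to moss.
      At moss: go left to elm.
        At elm: go left to lime.
          lime is a leaf — visit lime.
        Visit elm.
        At elm: go right to pear.
          At pear: no left child.
          Visit pear.
          At pear: go right to reed.
            At reed: no left child.
            Visit reed.
            At reed: go right to sage.
              sage is a leaf — visit sage.
      Visit moss.
      At moss: no right child.
Full in-order sequence: rye, daisy, bay, cedar, ivy, plum, fig, mint, fern, yew, lime, elm, pear, reed, sage, moss.

rye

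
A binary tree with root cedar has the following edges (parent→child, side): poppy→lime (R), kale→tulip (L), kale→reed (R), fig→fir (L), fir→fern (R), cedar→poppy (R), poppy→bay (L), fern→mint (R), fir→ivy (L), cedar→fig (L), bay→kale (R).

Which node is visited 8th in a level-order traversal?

fern

Level-order visits nodes level by level from the root, left to right within each level.
Level 0: cedar
Level 1: fig, poppy
Level 2: fir, bay, lime
Level 3: ivy, fern, kale
Level 4: mint, tulip, reed
Full level-order sequence: cedar, fig, poppy, fir, bay, lime, ivy, fern, kale, mint, tulip, reed.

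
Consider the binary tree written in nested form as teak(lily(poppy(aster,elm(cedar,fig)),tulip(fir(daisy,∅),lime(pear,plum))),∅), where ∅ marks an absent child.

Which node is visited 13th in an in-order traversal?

teak

In-order visits the left subtree, then the node, then the right subtree.
At teak: go left to lily.
  At lily: go left to poppy.
    At poppy: go left to aster.
      aster is a leaf — visit aster.
    Visit poppy.
    At poppy: go right to elm.
      At elm: go left to cedar.
        cedar is a leaf — visit cedar.
      Visit elm.
      At elm: go right to fig.
        fig is a leaf — visit fig.
  Visit lily.
  At lily: go right to tulip.
    At tulip: go left to fir.
      At fir: go left to daisy.
        daisy is a leaf — visit daisy.
      Visit fir.
      At fir: no right child.
    Visit tulip.
    At tulip: go right to lime.
      At lime: go left to pear.
        pear is a leaf — visit pear.
      Visit lime.
      At lime: go right to plum.
        plum is a leaf — visit plum.
Visit teak.
At teak: no right child.
Full in-order sequence: aster, poppy, cedar, elm, fig, lily, daisy, fir, tulip, pear, lime, plum, teak.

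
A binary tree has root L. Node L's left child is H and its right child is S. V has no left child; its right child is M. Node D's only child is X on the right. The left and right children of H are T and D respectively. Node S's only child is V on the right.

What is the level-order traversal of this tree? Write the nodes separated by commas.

L, H, S, T, D, V, X, M

Level-order visits nodes level by level from the root, left to right within each level.
Level 0: L
Level 1: H, S
Level 2: T, D, V
Level 3: X, M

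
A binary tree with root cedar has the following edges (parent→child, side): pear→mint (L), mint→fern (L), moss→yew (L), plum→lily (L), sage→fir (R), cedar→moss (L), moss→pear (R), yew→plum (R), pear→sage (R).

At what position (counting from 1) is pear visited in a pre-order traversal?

6

Pre-order visits the node, then its left subtree, then its right subtree.
Visit cedar.
At cedar: go left to moss.
  Visit moss.
  At moss: go left to yew.
    Visit yew.
    At yew: no left child.
    At yew: go right to plum.
      Visit plum.
      At plum: go left to lily.
        lily is a leaf — visit lily.
      At plum: no right child.
  At moss: go right to pear.
    Visit pear.
    At pear: go left to mint.
      Visit mint.
      At mint: go left to fern.
        fern is a leaf — visit fern.
      At mint: no right child.
    At pear: go right to sage.
      Visit sage.
      At sage: no left child.
      At sage: go right to fir.
        fir is a leaf — visit fir.
At cedar: no right child.
Full pre-order sequence: cedar, moss, yew, plum, lily, pear, mint, fern, sage, fir.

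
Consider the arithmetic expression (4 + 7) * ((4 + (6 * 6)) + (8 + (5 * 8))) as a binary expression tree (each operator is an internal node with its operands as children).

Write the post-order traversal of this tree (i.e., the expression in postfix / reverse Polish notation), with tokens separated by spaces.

Post-order on an expression tree gives postfix notation: for each operator, emit left operand, right operand, then the operator.

4 7 + 4 6 6 * + 8 5 8 * + + *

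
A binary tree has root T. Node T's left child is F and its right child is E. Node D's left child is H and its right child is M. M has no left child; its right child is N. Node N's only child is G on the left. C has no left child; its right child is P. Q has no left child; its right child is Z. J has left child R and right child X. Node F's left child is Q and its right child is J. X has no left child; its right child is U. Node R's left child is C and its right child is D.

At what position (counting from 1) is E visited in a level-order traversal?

Level-order visits nodes level by level from the root, left to right within each level.
Level 0: T
Level 1: F, E
Level 2: Q, J
Level 3: Z, R, X
Level 4: C, D, U
Level 5: P, H, M
Level 6: N
Level 7: G
Full level-order sequence: T, F, E, Q, J, Z, R, X, C, D, U, P, H, M, N, G.

3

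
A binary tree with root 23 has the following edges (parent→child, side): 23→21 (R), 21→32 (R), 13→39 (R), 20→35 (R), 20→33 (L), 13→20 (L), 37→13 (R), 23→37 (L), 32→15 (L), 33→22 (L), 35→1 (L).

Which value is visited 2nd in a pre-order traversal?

Pre-order visits the node, then its left subtree, then its right subtree.
Visit 23.
At 23: go left to 37.
  Visit 37.
  At 37: no left child.
  At 37: go right to 13.
    Visit 13.
    At 13: go left to 20.
      Visit 20.
      At 20: go left to 33.
        Visit 33.
        At 33: go left to 22.
          22 is a leaf — visit 22.
        At 33: no right child.
      At 20: go right to 35.
        Visit 35.
        At 35: go left to 1.
          1 is a leaf — visit 1.
        At 35: no right child.
    At 13: go right to 39.
      39 is a leaf — visit 39.
At 23: go right to 21.
  Visit 21.
  At 21: no left child.
  At 21: go right to 32.
    Visit 32.
    At 32: go left to 15.
      15 is a leaf — visit 15.
    At 32: no right child.
Full pre-order sequence: 23, 37, 13, 20, 33, 22, 35, 1, 39, 21, 32, 15.

37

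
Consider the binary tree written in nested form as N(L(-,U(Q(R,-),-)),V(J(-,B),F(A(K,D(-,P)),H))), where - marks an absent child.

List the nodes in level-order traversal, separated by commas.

Level-order visits nodes level by level from the root, left to right within each level.
Level 0: N
Level 1: L, V
Level 2: U, J, F
Level 3: Q, B, A, H
Level 4: R, K, D
Level 5: P

N, L, V, U, J, F, Q, B, A, H, R, K, D, P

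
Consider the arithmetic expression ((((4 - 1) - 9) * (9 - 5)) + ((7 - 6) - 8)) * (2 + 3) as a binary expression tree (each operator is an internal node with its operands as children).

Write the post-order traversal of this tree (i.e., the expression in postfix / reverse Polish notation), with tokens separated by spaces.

4 1 - 9 - 9 5 - * 7 6 - 8 - + 2 3 + *

Post-order on an expression tree gives postfix notation: for each operator, emit left operand, right operand, then the operator.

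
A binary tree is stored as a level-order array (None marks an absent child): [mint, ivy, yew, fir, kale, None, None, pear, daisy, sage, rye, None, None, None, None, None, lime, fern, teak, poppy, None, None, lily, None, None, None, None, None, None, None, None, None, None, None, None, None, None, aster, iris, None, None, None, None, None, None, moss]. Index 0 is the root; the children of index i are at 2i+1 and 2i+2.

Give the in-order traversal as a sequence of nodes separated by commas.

pear, lime, fir, fern, daisy, aster, teak, iris, ivy, poppy, sage, kale, rye, moss, lily, mint, yew

In-order visits the left subtree, then the node, then the right subtree.
At mint: go left to ivy.
  At ivy: go left to fir.
    At fir: go left to pear.
      At pear: no left child.
      Visit pear.
      At pear: go right to lime.
        lime is a leaf — visit lime.
    Visit fir.
    At fir: go right to daisy.
      At daisy: go left to fern.
        fern is a leaf — visit fern.
      Visit daisy.
      At daisy: go right to teak.
        At teak: go left to aster.
          aster is a leaf — visit aster.
        Visit teak.
        At teak: go right to iris.
          iris is a leaf — visit iris.
  Visit ivy.
  At ivy: go right to kale.
    At kale: go left to sage.
      At sage: go left to poppy.
        poppy is a leaf — visit poppy.
      Visit sage.
      At sage: no right child.
    Visit kale.
    At kale: go right to rye.
      At rye: no left child.
      Visit rye.
      At rye: go right to lily.
        At lily: go left to moss.
          moss is a leaf — visit moss.
        Visit lily.
        At lily: no right child.
Visit mint.
At mint: go right to yew.
  yew is a leaf — visit yew.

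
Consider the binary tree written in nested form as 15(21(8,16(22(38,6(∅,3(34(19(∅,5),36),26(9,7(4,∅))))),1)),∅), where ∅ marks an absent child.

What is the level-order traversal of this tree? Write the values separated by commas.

Level-order visits nodes level by level from the root, left to right within each level.
Level 0: 15
Level 1: 21
Level 2: 8, 16
Level 3: 22, 1
Level 4: 38, 6
Level 5: 3
Level 6: 34, 26
Level 7: 19, 36, 9, 7
Level 8: 5, 4

15, 21, 8, 16, 22, 1, 38, 6, 3, 34, 26, 19, 36, 9, 7, 5, 4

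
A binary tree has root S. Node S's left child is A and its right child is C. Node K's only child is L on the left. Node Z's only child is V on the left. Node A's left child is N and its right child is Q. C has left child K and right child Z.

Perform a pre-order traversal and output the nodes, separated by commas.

Pre-order visits the node, then its left subtree, then its right subtree.
Visit S.
At S: go left to A.
  Visit A.
  At A: go left to N.
    N is a leaf — visit N.
  At A: go right to Q.
    Q is a leaf — visit Q.
At S: go right to C.
  Visit C.
  At C: go left to K.
    Visit K.
    At K: go left to L.
      L is a leaf — visit L.
    At K: no right child.
  At C: go right to Z.
    Visit Z.
    At Z: go left to V.
      V is a leaf — visit V.
    At Z: no right child.

S, A, N, Q, C, K, L, Z, V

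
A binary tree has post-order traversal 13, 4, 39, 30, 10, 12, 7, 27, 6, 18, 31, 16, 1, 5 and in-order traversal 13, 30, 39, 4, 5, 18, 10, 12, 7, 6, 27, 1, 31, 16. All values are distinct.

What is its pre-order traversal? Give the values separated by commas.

5, 30, 13, 39, 4, 1, 18, 6, 7, 12, 10, 27, 16, 31

The last element of post-order is the root; it splits in-order into left and right subtrees.
Root 5: left subtree has 4 nodes {13, 30, 39, 4}, right has 9 {18, 10, 12, 7, 6, 27, 1, 31, 16}.
  Root 30: left subtree has 1 node {13}, right has 2 {39, 4}.
    Root 39: left subtree has 0 nodes { }, right has 1 {4}.
  Root 1: left subtree has 6 nodes {18, 10, 12, 7, 6, 27}, right has 2 {31, 16}.
    Root 18: left subtree has 0 nodes { }, right has 5 {10, 12, 7, 6, 27}.
      Root 6: left subtree has 3 nodes {10, 12, 7}, right has 1 {27}.
        Root 7: left subtree has 2 nodes {10, 12}, right has 0 { }.
          Root 12: left subtree has 1 node {10}, right has 0 { }.
    Root 16: left subtree has 1 node {31}, right has 0 { }.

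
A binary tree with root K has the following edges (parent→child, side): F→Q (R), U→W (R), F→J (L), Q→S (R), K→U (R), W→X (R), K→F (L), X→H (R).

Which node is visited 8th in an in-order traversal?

X

In-order visits the left subtree, then the node, then the right subtree.
At K: go left to F.
  At F: go left to J.
    J is a leaf — visit J.
  Visit F.
  At F: go right to Q.
    At Q: no left child.
    Visit Q.
    At Q: go right to S.
      S is a leaf — visit S.
Visit K.
At K: go right to U.
  At U: no left child.
  Visit U.
  At U: go right to W.
    At W: no left child.
    Visit W.
    At W: go right to X.
      At X: no left child.
      Visit X.
      At X: go right to H.
        H is a leaf — visit H.
Full in-order sequence: J, F, Q, S, K, U, W, X, H.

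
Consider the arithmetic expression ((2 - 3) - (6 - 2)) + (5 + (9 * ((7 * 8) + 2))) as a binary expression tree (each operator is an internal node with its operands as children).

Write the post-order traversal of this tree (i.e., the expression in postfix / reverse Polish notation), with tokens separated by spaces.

2 3 - 6 2 - - 5 9 7 8 * 2 + * + +

Post-order on an expression tree gives postfix notation: for each operator, emit left operand, right operand, then the operator.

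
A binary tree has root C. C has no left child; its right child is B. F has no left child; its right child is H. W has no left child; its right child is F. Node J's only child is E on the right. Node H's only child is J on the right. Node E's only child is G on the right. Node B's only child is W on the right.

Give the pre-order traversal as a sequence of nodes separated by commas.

C, B, W, F, H, J, E, G

Pre-order visits the node, then its left subtree, then its right subtree.
Visit C.
At C: no left child.
At C: go right to B.
  Visit B.
  At B: no left child.
  At B: go right to W.
    Visit W.
    At W: no left child.
    At W: go right to F.
      Visit F.
      At F: no left child.
      At F: go right to H.
        Visit H.
        At H: no left child.
        At H: go right to J.
          Visit J.
          At J: no left child.
          At J: go right to E.
            Visit E.
            At E: no left child.
            At E: go right to G.
              G is a leaf — visit G.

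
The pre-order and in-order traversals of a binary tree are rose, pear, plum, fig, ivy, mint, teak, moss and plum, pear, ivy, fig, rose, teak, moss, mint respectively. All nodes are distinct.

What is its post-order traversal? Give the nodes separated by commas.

plum, ivy, fig, pear, moss, teak, mint, rose

The first element of pre-order is the root; it splits in-order into left and right subtrees.
Root rose: left subtree has 4 nodes {plum, pear, ivy, fig}, right has 3 {teak, moss, mint}.
  Root pear: left subtree has 1 node {plum}, right has 2 {ivy, fig}.
    Root fig: left subtree has 1 node {ivy}, right has 0 { }.
  Root mint: left subtree has 2 nodes {teak, moss}, right has 0 { }.
    Root teak: left subtree has 0 nodes { }, right has 1 {moss}.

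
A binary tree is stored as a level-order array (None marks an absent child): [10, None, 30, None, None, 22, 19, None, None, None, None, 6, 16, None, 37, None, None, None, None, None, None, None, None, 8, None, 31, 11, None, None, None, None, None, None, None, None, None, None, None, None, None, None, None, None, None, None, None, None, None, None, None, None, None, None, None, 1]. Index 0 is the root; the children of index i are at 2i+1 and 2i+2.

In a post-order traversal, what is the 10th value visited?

30

Post-order visits the left subtree, then the right subtree, then the node.
At 10: no left child.
At 10: go right to 30.
  At 30: go left to 22.
    At 22: go left to 6.
      At 6: go left to 8.
        8 is a leaf — visit 8.
      At 6: no right child.
      Visit 6.
    At 22: go right to 16.
      At 16: go left to 31.
        31 is a leaf — visit 31.
      At 16: go right to 11.
        At 11: no left child.
        At 11: go right to 1.
          1 is a leaf — visit 1.
        Visit 11.
      Visit 16.
    Visit 22.
  At 30: go right to 19.
    At 19: no left child.
    At 19: go right to 37.
      37 is a leaf — visit 37.
    Visit 19.
  Visit 30.
Visit 10.
Full post-order sequence: 8, 6, 31, 1, 11, 16, 22, 37, 19, 30, 10.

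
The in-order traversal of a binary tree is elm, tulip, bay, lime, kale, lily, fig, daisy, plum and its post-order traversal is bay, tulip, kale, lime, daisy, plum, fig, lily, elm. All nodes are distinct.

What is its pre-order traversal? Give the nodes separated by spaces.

The last element of post-order is the root; it splits in-order into left and right subtrees.
Root elm: left subtree has 0 nodes { }, right has 8 {tulip, bay, lime, kale, lily, fig, daisy, plum}.
  Root lily: left subtree has 4 nodes {tulip, bay, lime, kale}, right has 3 {fig, daisy, plum}.
    Root lime: left subtree has 2 nodes {tulip, bay}, right has 1 {kale}.
      Root tulip: left subtree has 0 nodes { }, right has 1 {bay}.
    Root fig: left subtree has 0 nodes { }, right has 2 {daisy, plum}.
      Root plum: left subtree has 1 node {daisy}, right has 0 { }.

elm lily lime tulip bay kale fig plum daisy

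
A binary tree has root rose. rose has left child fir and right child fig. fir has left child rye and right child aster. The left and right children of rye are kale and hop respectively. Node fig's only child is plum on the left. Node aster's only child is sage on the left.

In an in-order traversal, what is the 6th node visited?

aster

In-order visits the left subtree, then the node, then the right subtree.
At rose: go left to fir.
  At fir: go left to rye.
    At rye: go left to kale.
      kale is a leaf — visit kale.
    Visit rye.
    At rye: go right to hop.
      hop is a leaf — visit hop.
  Visit fir.
  At fir: go right to aster.
    At aster: go left to sage.
      sage is a leaf — visit sage.
    Visit aster.
    At aster: no right child.
Visit rose.
At rose: go right to fig.
  At fig: go left to plum.
    plum is a leaf — visit plum.
  Visit fig.
  At fig: no right child.
Full in-order sequence: kale, rye, hop, fir, sage, aster, rose, plum, fig.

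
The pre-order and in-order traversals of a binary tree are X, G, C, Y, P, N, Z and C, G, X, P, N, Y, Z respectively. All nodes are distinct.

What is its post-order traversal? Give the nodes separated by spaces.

The first element of pre-order is the root; it splits in-order into left and right subtrees.
Root X: left subtree has 2 nodes {C, G}, right has 4 {P, N, Y, Z}.
  Root G: left subtree has 1 node {C}, right has 0 { }.
  Root Y: left subtree has 2 nodes {P, N}, right has 1 {Z}.
    Root P: left subtree has 0 nodes { }, right has 1 {N}.

C G N P Z Y X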